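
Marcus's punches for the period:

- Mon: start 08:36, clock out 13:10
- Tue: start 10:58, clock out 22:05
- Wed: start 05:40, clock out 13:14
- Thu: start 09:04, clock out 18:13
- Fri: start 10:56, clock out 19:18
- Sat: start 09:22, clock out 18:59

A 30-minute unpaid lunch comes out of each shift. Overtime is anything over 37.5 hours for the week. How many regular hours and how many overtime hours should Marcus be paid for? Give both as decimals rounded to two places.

Regular 37.50 hours, overtime 9.88 hours

Mon: 08:36–13:10 = 4 h 34 min; less 30 min break → 4 h 4 min
Tue: 10:58–22:05 = 11 h 7 min; less 30 min break → 10 h 37 min
Wed: 05:40–13:14 = 7 h 34 min; less 30 min break → 7 h 4 min
Thu: 09:04–18:13 = 9 h 9 min; less 30 min break → 8 h 39 min
Fri: 10:56–19:18 = 8 h 22 min; less 30 min break → 7 h 52 min
Sat: 09:22–18:59 = 9 h 37 min; less 30 min break → 9 h 7 min
Total worked: 47 h 23 min = 47.38 h.
Threshold 37.5 h → overtime 9 h 53 min, regular 37 h 30 min.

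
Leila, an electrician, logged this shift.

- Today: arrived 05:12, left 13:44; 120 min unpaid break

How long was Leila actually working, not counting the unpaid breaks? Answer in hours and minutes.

6 h 32 min

Today: 05:12–13:44 = 8 h 32 min; less 120 min break → 6 h 32 min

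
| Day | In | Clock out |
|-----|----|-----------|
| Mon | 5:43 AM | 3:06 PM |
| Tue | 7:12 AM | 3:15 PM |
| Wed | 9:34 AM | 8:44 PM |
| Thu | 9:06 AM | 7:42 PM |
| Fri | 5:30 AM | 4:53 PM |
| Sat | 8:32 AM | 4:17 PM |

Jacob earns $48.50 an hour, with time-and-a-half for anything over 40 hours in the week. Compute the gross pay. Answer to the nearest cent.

$3273.75

Mon: 5:43 AM–3:06 PM = 9 h 23 min
Tue: 7:12 AM–3:15 PM = 8 h 3 min
Wed: 9:34 AM–8:44 PM = 11 h 10 min
Thu: 9:06 AM–7:42 PM = 10 h 36 min
Fri: 5:30 AM–4:53 PM = 11 h 23 min
Sat: 8:32 AM–4:17 PM = 7 h 45 min
Total worked: 58 h 20 min = 3500 min.
Regular 40 h 0 min = 2400 min at $48.50/h; overtime 18 h 20 min = 1100 min at $72.75/h.
Pay = (2400 × $48.50 + 1100 × $72.75) ÷ 60 = $3273.75.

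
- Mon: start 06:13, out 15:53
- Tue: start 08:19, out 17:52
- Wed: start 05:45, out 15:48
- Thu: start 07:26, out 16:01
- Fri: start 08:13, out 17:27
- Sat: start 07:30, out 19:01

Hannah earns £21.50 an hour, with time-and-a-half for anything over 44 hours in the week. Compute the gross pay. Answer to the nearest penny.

Mon: 06:13–15:53 = 9 h 40 min
Tue: 08:19–17:52 = 9 h 33 min
Wed: 05:45–15:48 = 10 h 3 min
Thu: 07:26–16:01 = 8 h 35 min
Fri: 08:13–17:27 = 9 h 14 min
Sat: 07:30–19:01 = 11 h 31 min
Total worked: 58 h 36 min = 3516 min.
Regular 44 h 0 min = 2640 min at £21.50/h; overtime 14 h 36 min = 876 min at £32.25/h.
Pay = (2640 × £21.50 + 876 × £32.25) ÷ 60 = £1416.85.

£1416.85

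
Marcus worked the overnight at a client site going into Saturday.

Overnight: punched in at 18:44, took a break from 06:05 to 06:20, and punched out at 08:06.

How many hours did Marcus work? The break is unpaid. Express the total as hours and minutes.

Overnight: 18:44 → midnight = 5 h 16 min; midnight → 08:06 = 8 h 6 min; span 13 h 22 min; less 15 min break → 13 h 7 min

13 h 7 min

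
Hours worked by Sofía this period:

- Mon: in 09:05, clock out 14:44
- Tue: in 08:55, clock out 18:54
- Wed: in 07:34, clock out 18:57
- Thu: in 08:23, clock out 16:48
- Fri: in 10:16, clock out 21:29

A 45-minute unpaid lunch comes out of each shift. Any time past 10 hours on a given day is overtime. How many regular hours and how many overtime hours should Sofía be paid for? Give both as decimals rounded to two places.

Regular 41.80 hours, overtime 1.10 hours

Mon: 09:05–14:44 = 5 h 39 min; less 45 min break → 4 h 54 min
Tue: 08:55–18:54 = 9 h 59 min; less 45 min break → 9 h 14 min
Wed: 07:34–18:57 = 11 h 23 min; less 45 min break → 10 h 38 min
Thu: 08:23–16:48 = 8 h 25 min; less 45 min break → 7 h 40 min
Fri: 10:16–21:29 = 11 h 13 min; less 45 min break → 10 h 28 min
Mon reg 4 h 54 min / OT 0 h 0 min; Tue reg 9 h 14 min / OT 0 h 0 min; Wed reg 10 h 0 min / OT 0 h 38 min; Thu reg 7 h 40 min / OT 0 h 0 min; Fri reg 10 h 0 min / OT 0 h 28 min.
Totals: regular 41 h 48 min, overtime 1 h 6 min.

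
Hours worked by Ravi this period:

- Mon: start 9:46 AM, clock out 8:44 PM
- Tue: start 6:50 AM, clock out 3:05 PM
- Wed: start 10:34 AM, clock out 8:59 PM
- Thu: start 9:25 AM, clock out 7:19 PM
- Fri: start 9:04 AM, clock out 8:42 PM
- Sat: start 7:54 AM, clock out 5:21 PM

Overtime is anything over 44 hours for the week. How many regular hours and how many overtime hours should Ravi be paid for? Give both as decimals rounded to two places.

Regular 44.00 hours, overtime 16.62 hours

Mon: 9:46 AM–8:44 PM = 10 h 58 min
Tue: 6:50 AM–3:05 PM = 8 h 15 min
Wed: 10:34 AM–8:59 PM = 10 h 25 min
Thu: 9:25 AM–7:19 PM = 9 h 54 min
Fri: 9:04 AM–8:42 PM = 11 h 38 min
Sat: 7:54 AM–5:21 PM = 9 h 27 min
Total worked: 60 h 37 min = 60.62 h.
Threshold 44 h → overtime 16 h 37 min, regular 44 h 0 min.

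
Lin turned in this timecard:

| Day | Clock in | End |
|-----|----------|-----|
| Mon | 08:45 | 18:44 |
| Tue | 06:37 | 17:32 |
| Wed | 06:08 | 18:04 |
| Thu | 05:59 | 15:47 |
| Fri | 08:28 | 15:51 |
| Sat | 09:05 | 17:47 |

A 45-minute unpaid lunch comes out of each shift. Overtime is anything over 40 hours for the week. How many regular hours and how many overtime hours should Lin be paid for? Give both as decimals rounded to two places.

Regular 40.00 hours, overtime 14.22 hours

Mon: 08:45–18:44 = 9 h 59 min; less 45 min break → 9 h 14 min
Tue: 06:37–17:32 = 10 h 55 min; less 45 min break → 10 h 10 min
Wed: 06:08–18:04 = 11 h 56 min; less 45 min break → 11 h 11 min
Thu: 05:59–15:47 = 9 h 48 min; less 45 min break → 9 h 3 min
Fri: 08:28–15:51 = 7 h 23 min; less 45 min break → 6 h 38 min
Sat: 09:05–17:47 = 8 h 42 min; less 45 min break → 7 h 57 min
Total worked: 54 h 13 min = 54.22 h.
Threshold 40 h → overtime 14 h 13 min, regular 40 h 0 min.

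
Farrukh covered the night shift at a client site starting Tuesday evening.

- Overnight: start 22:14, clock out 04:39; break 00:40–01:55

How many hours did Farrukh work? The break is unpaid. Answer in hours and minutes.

Overnight: 22:14 → midnight = 1 h 46 min; midnight → 04:39 = 4 h 39 min; span 6 h 25 min; less 75 min break → 5 h 10 min

5 h 10 min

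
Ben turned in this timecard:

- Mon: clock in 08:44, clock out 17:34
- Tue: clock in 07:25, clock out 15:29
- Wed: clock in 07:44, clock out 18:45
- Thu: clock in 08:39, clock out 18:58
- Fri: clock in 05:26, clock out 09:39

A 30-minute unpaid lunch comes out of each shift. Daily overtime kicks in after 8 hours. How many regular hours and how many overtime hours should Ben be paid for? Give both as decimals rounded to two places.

Regular 35.28 hours, overtime 4.67 hours

Mon: 08:44–17:34 = 8 h 50 min; less 30 min break → 8 h 20 min
Tue: 07:25–15:29 = 8 h 4 min; less 30 min break → 7 h 34 min
Wed: 07:44–18:45 = 11 h 1 min; less 30 min break → 10 h 31 min
Thu: 08:39–18:58 = 10 h 19 min; less 30 min break → 9 h 49 min
Fri: 05:26–09:39 = 4 h 13 min; less 30 min break → 3 h 43 min
Mon reg 8 h 0 min / OT 0 h 20 min; Tue reg 7 h 34 min / OT 0 h 0 min; Wed reg 8 h 0 min / OT 2 h 31 min; Thu reg 8 h 0 min / OT 1 h 49 min; Fri reg 3 h 43 min / OT 0 h 0 min.
Totals: regular 35 h 17 min, overtime 4 h 40 min.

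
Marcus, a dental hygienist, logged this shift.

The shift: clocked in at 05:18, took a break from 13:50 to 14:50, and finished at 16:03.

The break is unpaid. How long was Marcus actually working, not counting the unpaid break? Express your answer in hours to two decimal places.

9.75 hours

The shift: 05:18–16:03 = 10 h 45 min; less 60 min break → 9 h 45 min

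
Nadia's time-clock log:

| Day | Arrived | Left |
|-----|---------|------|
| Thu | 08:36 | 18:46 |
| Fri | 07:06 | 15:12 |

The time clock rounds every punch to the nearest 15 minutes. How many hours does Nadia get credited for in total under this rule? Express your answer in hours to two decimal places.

Thu: in 08:36→08:30, out 18:46→18:45; 10 h 15 min
Fri: in 07:06→07:00, out 15:12→15:15; 8 h 15 min
Total credited: 18 h 30 min.

18.50 hours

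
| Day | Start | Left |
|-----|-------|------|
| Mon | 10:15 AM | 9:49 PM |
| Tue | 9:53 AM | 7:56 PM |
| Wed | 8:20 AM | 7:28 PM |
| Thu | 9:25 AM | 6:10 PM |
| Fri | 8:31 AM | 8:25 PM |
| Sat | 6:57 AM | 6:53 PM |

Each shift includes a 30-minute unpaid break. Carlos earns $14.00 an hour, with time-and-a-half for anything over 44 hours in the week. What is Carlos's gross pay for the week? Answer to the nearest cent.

Mon: 10:15 AM–9:49 PM = 11 h 34 min; less 30 min break → 11 h 4 min
Tue: 9:53 AM–7:56 PM = 10 h 3 min; less 30 min break → 9 h 33 min
Wed: 8:20 AM–7:28 PM = 11 h 8 min; less 30 min break → 10 h 38 min
Thu: 9:25 AM–6:10 PM = 8 h 45 min; less 30 min break → 8 h 15 min
Fri: 8:31 AM–8:25 PM = 11 h 54 min; less 30 min break → 11 h 24 min
Sat: 6:57 AM–6:53 PM = 11 h 56 min; less 30 min break → 11 h 26 min
Total worked: 62 h 20 min = 3740 min.
Regular 44 h 0 min = 2640 min at $14.00/h; overtime 18 h 20 min = 1100 min at $21.00/h.
Pay = (2640 × $14.00 + 1100 × $21.00) ÷ 60 = $1001.00.

$1001.00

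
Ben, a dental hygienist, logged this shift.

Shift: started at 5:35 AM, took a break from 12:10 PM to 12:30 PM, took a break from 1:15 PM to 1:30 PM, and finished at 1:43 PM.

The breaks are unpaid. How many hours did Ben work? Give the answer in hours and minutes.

7 h 33 min

Shift: 5:35 AM–1:43 PM = 8 h 8 min; less 35 min break → 7 h 33 min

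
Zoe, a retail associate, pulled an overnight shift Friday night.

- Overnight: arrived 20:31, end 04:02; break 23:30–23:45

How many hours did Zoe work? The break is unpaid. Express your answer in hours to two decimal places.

Overnight: 20:31 → midnight = 3 h 29 min; midnight → 04:02 = 4 h 2 min; span 7 h 31 min; less 15 min break → 7 h 16 min

7.27 hours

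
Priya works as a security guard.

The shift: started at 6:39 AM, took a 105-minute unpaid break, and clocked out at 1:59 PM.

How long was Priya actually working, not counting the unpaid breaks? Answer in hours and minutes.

The shift: 6:39 AM–1:59 PM = 7 h 20 min; less 105 min break → 5 h 35 min

5 h 35 min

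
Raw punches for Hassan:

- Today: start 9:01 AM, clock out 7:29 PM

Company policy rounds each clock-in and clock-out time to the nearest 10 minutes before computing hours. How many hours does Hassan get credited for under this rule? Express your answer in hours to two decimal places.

Today: in 9:01 AM→9:00 AM, out 7:29 PM→7:30 PM; 10 h 30 min

10.50 hours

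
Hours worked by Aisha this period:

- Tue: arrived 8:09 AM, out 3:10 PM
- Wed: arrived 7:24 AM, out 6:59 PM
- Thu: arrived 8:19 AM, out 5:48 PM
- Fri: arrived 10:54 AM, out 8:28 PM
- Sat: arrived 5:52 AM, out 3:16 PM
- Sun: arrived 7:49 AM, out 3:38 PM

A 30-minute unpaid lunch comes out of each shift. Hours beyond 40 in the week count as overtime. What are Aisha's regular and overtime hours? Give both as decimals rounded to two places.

Regular 40.00 hours, overtime 11.87 hours

Tue: 8:09 AM–3:10 PM = 7 h 1 min; less 30 min break → 6 h 31 min
Wed: 7:24 AM–6:59 PM = 11 h 35 min; less 30 min break → 11 h 5 min
Thu: 8:19 AM–5:48 PM = 9 h 29 min; less 30 min break → 8 h 59 min
Fri: 10:54 AM–8:28 PM = 9 h 34 min; less 30 min break → 9 h 4 min
Sat: 5:52 AM–3:16 PM = 9 h 24 min; less 30 min break → 8 h 54 min
Sun: 7:49 AM–3:38 PM = 7 h 49 min; less 30 min break → 7 h 19 min
Total worked: 51 h 52 min = 51.87 h.
Threshold 40 h → overtime 11 h 52 min, regular 40 h 0 min.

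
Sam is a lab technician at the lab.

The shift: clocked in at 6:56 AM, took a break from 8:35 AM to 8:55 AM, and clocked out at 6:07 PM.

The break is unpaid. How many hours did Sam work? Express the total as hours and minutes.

The shift: 6:56 AM–6:07 PM = 11 h 11 min; less 20 min break → 10 h 51 min

10 h 51 min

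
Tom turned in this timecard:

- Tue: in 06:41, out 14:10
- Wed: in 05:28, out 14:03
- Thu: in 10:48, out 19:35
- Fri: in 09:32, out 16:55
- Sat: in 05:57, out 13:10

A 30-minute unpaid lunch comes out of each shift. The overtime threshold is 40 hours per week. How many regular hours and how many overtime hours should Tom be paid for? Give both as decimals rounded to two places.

Regular 36.95 hours, overtime 0.00 hours

Tue: 06:41–14:10 = 7 h 29 min; less 30 min break → 6 h 59 min
Wed: 05:28–14:03 = 8 h 35 min; less 30 min break → 8 h 5 min
Thu: 10:48–19:35 = 8 h 47 min; less 30 min break → 8 h 17 min
Fri: 09:32–16:55 = 7 h 23 min; less 30 min break → 6 h 53 min
Sat: 05:57–13:10 = 7 h 13 min; less 30 min break → 6 h 43 min
Total worked: 36 h 57 min = 36.95 h.
Threshold 40 h → overtime 0 h 0 min, regular 36 h 57 min.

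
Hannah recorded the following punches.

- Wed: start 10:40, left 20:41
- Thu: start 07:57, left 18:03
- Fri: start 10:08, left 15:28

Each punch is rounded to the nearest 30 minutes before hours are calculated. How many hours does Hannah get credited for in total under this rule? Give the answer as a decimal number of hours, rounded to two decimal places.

Wed: in 10:40→10:30, out 20:41→20:30; 10 h 0 min
Thu: in 07:57→08:00, out 18:03→18:00; 10 h 0 min
Fri: in 10:08→10:00, out 15:28→15:30; 5 h 30 min
Total credited: 25 h 30 min.

25.50 hours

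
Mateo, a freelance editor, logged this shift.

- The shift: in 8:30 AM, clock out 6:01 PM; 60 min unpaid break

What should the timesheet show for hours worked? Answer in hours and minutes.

8 h 31 min

The shift: 8:30 AM–6:01 PM = 9 h 31 min; less 60 min break → 8 h 31 min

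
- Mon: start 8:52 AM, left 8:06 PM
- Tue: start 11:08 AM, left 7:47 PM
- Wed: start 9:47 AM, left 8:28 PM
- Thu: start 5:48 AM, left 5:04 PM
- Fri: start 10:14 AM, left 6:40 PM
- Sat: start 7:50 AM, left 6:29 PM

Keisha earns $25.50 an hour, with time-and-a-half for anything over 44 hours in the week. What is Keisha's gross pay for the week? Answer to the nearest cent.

Mon: 8:52 AM–8:06 PM = 11 h 14 min
Tue: 11:08 AM–7:47 PM = 8 h 39 min
Wed: 9:47 AM–8:28 PM = 10 h 41 min
Thu: 5:48 AM–5:04 PM = 11 h 16 min
Fri: 10:14 AM–6:40 PM = 8 h 26 min
Sat: 7:50 AM–6:29 PM = 10 h 39 min
Total worked: 60 h 55 min = 3655 min.
Regular 44 h 0 min = 2640 min at $25.50/h; overtime 16 h 55 min = 1015 min at $38.25/h.
Pay = (2640 × $25.50 + 1015 × $38.25) ÷ 60 = $1769.06.

$1769.06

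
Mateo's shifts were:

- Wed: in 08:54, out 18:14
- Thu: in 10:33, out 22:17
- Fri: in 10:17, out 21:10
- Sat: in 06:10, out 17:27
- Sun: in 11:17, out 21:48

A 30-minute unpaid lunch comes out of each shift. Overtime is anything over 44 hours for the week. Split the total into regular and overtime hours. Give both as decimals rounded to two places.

Wed: 08:54–18:14 = 9 h 20 min; less 30 min break → 8 h 50 min
Thu: 10:33–22:17 = 11 h 44 min; less 30 min break → 11 h 14 min
Fri: 10:17–21:10 = 10 h 53 min; less 30 min break → 10 h 23 min
Sat: 06:10–17:27 = 11 h 17 min; less 30 min break → 10 h 47 min
Sun: 11:17–21:48 = 10 h 31 min; less 30 min break → 10 h 1 min
Total worked: 51 h 15 min = 51.25 h.
Threshold 44 h → overtime 7 h 15 min, regular 44 h 0 min.

Regular 44.00 hours, overtime 7.25 hours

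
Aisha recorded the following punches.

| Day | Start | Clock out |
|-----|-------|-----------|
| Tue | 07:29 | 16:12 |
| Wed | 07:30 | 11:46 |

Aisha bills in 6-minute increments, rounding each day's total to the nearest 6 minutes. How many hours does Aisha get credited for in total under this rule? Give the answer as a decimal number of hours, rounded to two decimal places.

Tue: 07:29–16:12 = 8 h 43 min → rounds to 8 h 42 min
Wed: 07:30–11:46 = 4 h 16 min → rounds to 4 h 18 min
Total credited: 13 h 0 min.

13.00 hours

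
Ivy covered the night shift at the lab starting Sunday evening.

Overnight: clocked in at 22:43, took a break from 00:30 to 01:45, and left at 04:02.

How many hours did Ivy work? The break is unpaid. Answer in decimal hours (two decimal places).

Overnight: 22:43 → midnight = 1 h 17 min; midnight → 04:02 = 4 h 2 min; span 5 h 19 min; less 75 min break → 4 h 4 min

4.07 hours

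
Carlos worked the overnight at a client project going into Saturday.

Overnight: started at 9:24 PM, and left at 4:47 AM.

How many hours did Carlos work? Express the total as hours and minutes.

7 h 23 min

Overnight: 9:24 PM → midnight = 2 h 36 min; midnight → 4:47 AM = 4 h 47 min; span 7 h 23 min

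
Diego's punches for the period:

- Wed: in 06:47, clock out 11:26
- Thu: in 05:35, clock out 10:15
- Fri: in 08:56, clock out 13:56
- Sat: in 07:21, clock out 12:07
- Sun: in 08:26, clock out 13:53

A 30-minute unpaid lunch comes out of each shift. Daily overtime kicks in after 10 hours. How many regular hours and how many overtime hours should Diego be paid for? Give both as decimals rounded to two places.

Regular 22.03 hours, overtime 0.00 hours

Wed: 06:47–11:26 = 4 h 39 min; less 30 min break → 4 h 9 min
Thu: 05:35–10:15 = 4 h 40 min; less 30 min break → 4 h 10 min
Fri: 08:56–13:56 = 5 h 0 min; less 30 min break → 4 h 30 min
Sat: 07:21–12:07 = 4 h 46 min; less 30 min break → 4 h 16 min
Sun: 08:26–13:53 = 5 h 27 min; less 30 min break → 4 h 57 min
Wed reg 4 h 9 min / OT 0 h 0 min; Thu reg 4 h 10 min / OT 0 h 0 min; Fri reg 4 h 30 min / OT 0 h 0 min; Sat reg 4 h 16 min / OT 0 h 0 min; Sun reg 4 h 57 min / OT 0 h 0 min.
Totals: regular 22 h 2 min, overtime 0 h 0 min.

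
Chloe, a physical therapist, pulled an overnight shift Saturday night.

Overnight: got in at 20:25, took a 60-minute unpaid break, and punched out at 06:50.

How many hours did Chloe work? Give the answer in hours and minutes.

9 h 25 min

Overnight: 20:25 → midnight = 3 h 35 min; midnight → 06:50 = 6 h 50 min; span 10 h 25 min; less 60 min break → 9 h 25 min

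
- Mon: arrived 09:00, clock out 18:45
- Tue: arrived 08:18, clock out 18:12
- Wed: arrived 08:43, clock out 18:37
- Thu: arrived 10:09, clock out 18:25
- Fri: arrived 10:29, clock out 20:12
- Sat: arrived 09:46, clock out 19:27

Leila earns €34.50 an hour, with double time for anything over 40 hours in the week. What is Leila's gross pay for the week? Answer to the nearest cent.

Mon: 09:00–18:45 = 9 h 45 min
Tue: 08:18–18:12 = 9 h 54 min
Wed: 08:43–18:37 = 9 h 54 min
Thu: 10:09–18:25 = 8 h 16 min
Fri: 10:29–20:12 = 9 h 43 min
Sat: 09:46–19:27 = 9 h 41 min
Total worked: 57 h 13 min = 3433 min.
Regular 40 h 0 min = 2400 min at €34.50/h; overtime 17 h 13 min = 1033 min at €69.00/h.
Pay = (2400 × €34.50 + 1033 × €69.00) ÷ 60 = €2567.95.

€2567.95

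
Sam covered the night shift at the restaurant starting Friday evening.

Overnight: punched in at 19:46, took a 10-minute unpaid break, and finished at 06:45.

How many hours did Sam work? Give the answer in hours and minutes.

Overnight: 19:46 → midnight = 4 h 14 min; midnight → 06:45 = 6 h 45 min; span 10 h 59 min; less 10 min break → 10 h 49 min

10 h 49 min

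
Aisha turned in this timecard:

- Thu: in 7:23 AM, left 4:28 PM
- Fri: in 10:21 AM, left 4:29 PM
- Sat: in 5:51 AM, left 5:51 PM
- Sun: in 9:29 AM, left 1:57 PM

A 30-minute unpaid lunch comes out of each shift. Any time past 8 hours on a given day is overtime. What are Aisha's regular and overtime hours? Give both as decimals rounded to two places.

Thu: 7:23 AM–4:28 PM = 9 h 5 min; less 30 min break → 8 h 35 min
Fri: 10:21 AM–4:29 PM = 6 h 8 min; less 30 min break → 5 h 38 min
Sat: 5:51 AM–5:51 PM = 12 h 0 min; less 30 min break → 11 h 30 min
Sun: 9:29 AM–1:57 PM = 4 h 28 min; less 30 min break → 3 h 58 min
Thu reg 8 h 0 min / OT 0 h 35 min; Fri reg 5 h 38 min / OT 0 h 0 min; Sat reg 8 h 0 min / OT 3 h 30 min; Sun reg 3 h 58 min / OT 0 h 0 min.
Totals: regular 25 h 36 min, overtime 4 h 5 min.

Regular 25.60 hours, overtime 4.08 hours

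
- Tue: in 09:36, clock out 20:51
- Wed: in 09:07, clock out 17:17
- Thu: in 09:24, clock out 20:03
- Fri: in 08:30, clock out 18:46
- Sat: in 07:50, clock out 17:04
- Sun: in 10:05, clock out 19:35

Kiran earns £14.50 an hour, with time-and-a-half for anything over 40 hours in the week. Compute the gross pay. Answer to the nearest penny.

Tue: 09:36–20:51 = 11 h 15 min
Wed: 09:07–17:17 = 8 h 10 min
Thu: 09:24–20:03 = 10 h 39 min
Fri: 08:30–18:46 = 10 h 16 min
Sat: 07:50–17:04 = 9 h 14 min
Sun: 10:05–19:35 = 9 h 30 min
Total worked: 59 h 4 min = 3544 min.
Regular 40 h 0 min = 2400 min at £14.50/h; overtime 19 h 4 min = 1144 min at £21.75/h.
Pay = (2400 × £14.50 + 1144 × £21.75) ÷ 60 = £994.70.

£994.70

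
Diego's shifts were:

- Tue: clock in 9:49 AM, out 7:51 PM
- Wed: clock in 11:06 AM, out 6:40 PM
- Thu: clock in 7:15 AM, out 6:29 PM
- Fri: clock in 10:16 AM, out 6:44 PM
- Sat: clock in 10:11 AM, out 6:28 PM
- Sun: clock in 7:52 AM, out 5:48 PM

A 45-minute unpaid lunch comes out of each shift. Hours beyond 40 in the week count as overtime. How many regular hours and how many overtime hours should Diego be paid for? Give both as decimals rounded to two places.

Regular 40.00 hours, overtime 11.02 hours

Tue: 9:49 AM–7:51 PM = 10 h 2 min; less 45 min break → 9 h 17 min
Wed: 11:06 AM–6:40 PM = 7 h 34 min; less 45 min break → 6 h 49 min
Thu: 7:15 AM–6:29 PM = 11 h 14 min; less 45 min break → 10 h 29 min
Fri: 10:16 AM–6:44 PM = 8 h 28 min; less 45 min break → 7 h 43 min
Sat: 10:11 AM–6:28 PM = 8 h 17 min; less 45 min break → 7 h 32 min
Sun: 7:52 AM–5:48 PM = 9 h 56 min; less 45 min break → 9 h 11 min
Total worked: 51 h 1 min = 51.02 h.
Threshold 40 h → overtime 11 h 1 min, regular 40 h 0 min.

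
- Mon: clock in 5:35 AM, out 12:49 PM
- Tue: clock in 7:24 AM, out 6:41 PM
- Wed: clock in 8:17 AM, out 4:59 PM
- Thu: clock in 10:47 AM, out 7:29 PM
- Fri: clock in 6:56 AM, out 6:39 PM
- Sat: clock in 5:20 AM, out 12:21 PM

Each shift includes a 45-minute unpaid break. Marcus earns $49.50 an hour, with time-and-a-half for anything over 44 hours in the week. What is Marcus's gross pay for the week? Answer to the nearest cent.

$2634.64

Mon: 5:35 AM–12:49 PM = 7 h 14 min; less 45 min break → 6 h 29 min
Tue: 7:24 AM–6:41 PM = 11 h 17 min; less 45 min break → 10 h 32 min
Wed: 8:17 AM–4:59 PM = 8 h 42 min; less 45 min break → 7 h 57 min
Thu: 10:47 AM–7:29 PM = 8 h 42 min; less 45 min break → 7 h 57 min
Fri: 6:56 AM–6:39 PM = 11 h 43 min; less 45 min break → 10 h 58 min
Sat: 5:20 AM–12:21 PM = 7 h 1 min; less 45 min break → 6 h 16 min
Total worked: 50 h 9 min = 3009 min.
Regular 44 h 0 min = 2640 min at $49.50/h; overtime 6 h 9 min = 369 min at $74.25/h.
Pay = (2640 × $49.50 + 369 × $74.25) ÷ 60 = $2634.64.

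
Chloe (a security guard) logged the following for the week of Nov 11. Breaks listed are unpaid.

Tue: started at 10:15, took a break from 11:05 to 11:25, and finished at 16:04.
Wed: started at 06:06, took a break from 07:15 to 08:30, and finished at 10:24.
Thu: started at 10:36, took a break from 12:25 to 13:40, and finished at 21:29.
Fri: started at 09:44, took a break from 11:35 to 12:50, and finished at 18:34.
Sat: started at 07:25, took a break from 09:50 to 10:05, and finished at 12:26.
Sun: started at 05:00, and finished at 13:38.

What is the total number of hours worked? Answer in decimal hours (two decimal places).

39.15 hours

Tue: 10:15–16:04 = 5 h 49 min; less 20 min break → 5 h 29 min
Wed: 06:06–10:24 = 4 h 18 min; less 75 min break → 3 h 3 min
Thu: 10:36–21:29 = 10 h 53 min; less 75 min break → 9 h 38 min
Fri: 09:44–18:34 = 8 h 50 min; less 75 min break → 7 h 35 min
Sat: 07:25–12:26 = 5 h 1 min; less 15 min break → 4 h 46 min
Sun: 05:00–13:38 = 8 h 38 min
Total: 5 h 29 min + 3 h 3 min + 9 h 38 min + 7 h 35 min + 4 h 46 min + 8 h 38 min = 39 h 9 min.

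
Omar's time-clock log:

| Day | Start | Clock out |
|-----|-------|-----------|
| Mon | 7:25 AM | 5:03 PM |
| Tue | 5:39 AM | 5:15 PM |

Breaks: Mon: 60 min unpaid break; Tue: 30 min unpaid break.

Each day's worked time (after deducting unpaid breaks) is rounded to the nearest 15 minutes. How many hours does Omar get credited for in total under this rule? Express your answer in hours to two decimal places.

Mon: 7:25 AM–5:03 PM = 9 h 38 min − 60 min = 8 h 38 min → rounds to 8 h 45 min
Tue: 5:39 AM–5:15 PM = 11 h 36 min − 30 min = 11 h 6 min → rounds to 11 h 0 min
Total credited: 19 h 45 min.

19.75 hours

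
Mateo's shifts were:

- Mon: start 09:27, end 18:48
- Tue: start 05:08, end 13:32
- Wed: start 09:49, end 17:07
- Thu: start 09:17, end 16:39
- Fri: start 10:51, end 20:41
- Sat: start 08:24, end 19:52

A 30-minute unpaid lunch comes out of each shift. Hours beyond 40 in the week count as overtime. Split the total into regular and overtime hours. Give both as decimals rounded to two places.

Regular 40.00 hours, overtime 10.72 hours

Mon: 09:27–18:48 = 9 h 21 min; less 30 min break → 8 h 51 min
Tue: 05:08–13:32 = 8 h 24 min; less 30 min break → 7 h 54 min
Wed: 09:49–17:07 = 7 h 18 min; less 30 min break → 6 h 48 min
Thu: 09:17–16:39 = 7 h 22 min; less 30 min break → 6 h 52 min
Fri: 10:51–20:41 = 9 h 50 min; less 30 min break → 9 h 20 min
Sat: 08:24–19:52 = 11 h 28 min; less 30 min break → 10 h 58 min
Total worked: 50 h 43 min = 50.72 h.
Threshold 40 h → overtime 10 h 43 min, regular 40 h 0 min.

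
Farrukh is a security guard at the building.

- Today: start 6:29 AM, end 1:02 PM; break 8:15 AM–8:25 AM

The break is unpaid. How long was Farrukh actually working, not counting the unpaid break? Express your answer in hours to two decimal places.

Today: 6:29 AM–1:02 PM = 6 h 33 min; less 10 min break → 6 h 23 min

6.38 hours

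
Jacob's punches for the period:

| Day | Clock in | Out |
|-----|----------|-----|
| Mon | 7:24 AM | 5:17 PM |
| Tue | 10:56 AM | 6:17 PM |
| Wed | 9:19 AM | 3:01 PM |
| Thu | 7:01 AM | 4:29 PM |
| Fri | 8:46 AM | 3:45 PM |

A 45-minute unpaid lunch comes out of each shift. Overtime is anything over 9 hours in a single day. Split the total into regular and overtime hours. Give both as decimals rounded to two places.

Regular 35.50 hours, overtime 0.13 hours

Mon: 7:24 AM–5:17 PM = 9 h 53 min; less 45 min break → 9 h 8 min
Tue: 10:56 AM–6:17 PM = 7 h 21 min; less 45 min break → 6 h 36 min
Wed: 9:19 AM–3:01 PM = 5 h 42 min; less 45 min break → 4 h 57 min
Thu: 7:01 AM–4:29 PM = 9 h 28 min; less 45 min break → 8 h 43 min
Fri: 8:46 AM–3:45 PM = 6 h 59 min; less 45 min break → 6 h 14 min
Mon reg 9 h 0 min / OT 0 h 8 min; Tue reg 6 h 36 min / OT 0 h 0 min; Wed reg 4 h 57 min / OT 0 h 0 min; Thu reg 8 h 43 min / OT 0 h 0 min; Fri reg 6 h 14 min / OT 0 h 0 min.
Totals: regular 35 h 30 min, overtime 0 h 8 min.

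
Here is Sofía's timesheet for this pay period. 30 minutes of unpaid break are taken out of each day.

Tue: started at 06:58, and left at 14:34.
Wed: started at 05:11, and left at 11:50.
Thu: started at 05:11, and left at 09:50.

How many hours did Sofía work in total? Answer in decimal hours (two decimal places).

Tue: 06:58–14:34 = 7 h 36 min; less 30 min break → 7 h 6 min
Wed: 05:11–11:50 = 6 h 39 min; less 30 min break → 6 h 9 min
Thu: 05:11–09:50 = 4 h 39 min; less 30 min break → 4 h 9 min
Total: 7 h 6 min + 6 h 9 min + 4 h 9 min = 17 h 24 min.

17.40 hours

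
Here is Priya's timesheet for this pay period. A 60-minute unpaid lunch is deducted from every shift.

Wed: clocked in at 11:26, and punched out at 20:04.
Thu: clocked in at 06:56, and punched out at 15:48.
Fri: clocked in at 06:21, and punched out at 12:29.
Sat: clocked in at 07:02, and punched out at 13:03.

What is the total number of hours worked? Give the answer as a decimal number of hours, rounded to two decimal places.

Wed: 11:26–20:04 = 8 h 38 min; less 60 min break → 7 h 38 min
Thu: 06:56–15:48 = 8 h 52 min; less 60 min break → 7 h 52 min
Fri: 06:21–12:29 = 6 h 8 min; less 60 min break → 5 h 8 min
Sat: 07:02–13:03 = 6 h 1 min; less 60 min break → 5 h 1 min
Total: 7 h 38 min + 7 h 52 min + 5 h 8 min + 5 h 1 min = 25 h 39 min.

25.65 hours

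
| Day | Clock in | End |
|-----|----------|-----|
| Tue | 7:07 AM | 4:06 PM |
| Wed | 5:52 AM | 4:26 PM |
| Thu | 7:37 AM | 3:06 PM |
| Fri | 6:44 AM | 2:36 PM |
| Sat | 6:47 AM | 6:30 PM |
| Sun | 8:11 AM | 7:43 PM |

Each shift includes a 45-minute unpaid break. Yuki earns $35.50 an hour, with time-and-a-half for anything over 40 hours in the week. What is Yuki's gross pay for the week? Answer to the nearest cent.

$2146.86

Tue: 7:07 AM–4:06 PM = 8 h 59 min; less 45 min break → 8 h 14 min
Wed: 5:52 AM–4:26 PM = 10 h 34 min; less 45 min break → 9 h 49 min
Thu: 7:37 AM–3:06 PM = 7 h 29 min; less 45 min break → 6 h 44 min
Fri: 6:44 AM–2:36 PM = 7 h 52 min; less 45 min break → 7 h 7 min
Sat: 6:47 AM–6:30 PM = 11 h 43 min; less 45 min break → 10 h 58 min
Sun: 8:11 AM–7:43 PM = 11 h 32 min; less 45 min break → 10 h 47 min
Total worked: 53 h 39 min = 3219 min.
Regular 40 h 0 min = 2400 min at $35.50/h; overtime 13 h 39 min = 819 min at $53.25/h.
Pay = (2400 × $35.50 + 819 × $53.25) ÷ 60 = $2146.86.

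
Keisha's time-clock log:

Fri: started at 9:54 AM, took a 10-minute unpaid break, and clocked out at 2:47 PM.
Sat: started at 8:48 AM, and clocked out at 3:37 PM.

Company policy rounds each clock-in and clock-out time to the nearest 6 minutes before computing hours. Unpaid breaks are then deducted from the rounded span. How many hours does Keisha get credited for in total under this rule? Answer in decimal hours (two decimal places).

Fri: in 9:54 AM→9:54 AM, out 2:47 PM→2:48 PM; 4 h 54 min − 10 min = 4 h 44 min
Sat: in 8:48 AM→8:48 AM, out 3:37 PM→3:36 PM; 6 h 48 min
Total credited: 11 h 32 min.

11.53 hours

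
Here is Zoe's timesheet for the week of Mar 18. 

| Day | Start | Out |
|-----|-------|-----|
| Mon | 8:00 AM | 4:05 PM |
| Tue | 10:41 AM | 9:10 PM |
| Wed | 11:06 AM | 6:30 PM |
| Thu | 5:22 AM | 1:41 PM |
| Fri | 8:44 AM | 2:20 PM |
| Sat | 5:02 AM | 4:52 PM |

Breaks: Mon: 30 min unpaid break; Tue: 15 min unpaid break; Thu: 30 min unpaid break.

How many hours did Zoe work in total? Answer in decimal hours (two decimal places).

Mon: 8:00 AM–4:05 PM = 8 h 5 min; less 30 min break → 7 h 35 min
Tue: 10:41 AM–9:10 PM = 10 h 29 min; less 15 min break → 10 h 14 min
Wed: 11:06 AM–6:30 PM = 7 h 24 min
Thu: 5:22 AM–1:41 PM = 8 h 19 min; less 30 min break → 7 h 49 min
Fri: 8:44 AM–2:20 PM = 5 h 36 min
Sat: 5:02 AM–4:52 PM = 11 h 50 min
Total: 7 h 35 min + 10 h 14 min + 7 h 24 min + 7 h 49 min + 5 h 36 min + 11 h 50 min = 50 h 28 min.

50.47 hours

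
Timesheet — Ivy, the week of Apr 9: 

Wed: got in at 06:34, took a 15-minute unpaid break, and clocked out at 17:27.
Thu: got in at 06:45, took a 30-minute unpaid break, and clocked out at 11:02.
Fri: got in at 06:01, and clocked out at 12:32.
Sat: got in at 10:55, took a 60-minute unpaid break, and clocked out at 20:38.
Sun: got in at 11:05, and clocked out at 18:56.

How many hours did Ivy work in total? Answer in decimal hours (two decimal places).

Wed: 06:34–17:27 = 10 h 53 min; less 15 min break → 10 h 38 min
Thu: 06:45–11:02 = 4 h 17 min; less 30 min break → 3 h 47 min
Fri: 06:01–12:32 = 6 h 31 min
Sat: 10:55–20:38 = 9 h 43 min; less 60 min break → 8 h 43 min
Sun: 11:05–18:56 = 7 h 51 min
Total: 10 h 38 min + 3 h 47 min + 6 h 31 min + 8 h 43 min + 7 h 51 min = 37 h 30 min.

37.50 hours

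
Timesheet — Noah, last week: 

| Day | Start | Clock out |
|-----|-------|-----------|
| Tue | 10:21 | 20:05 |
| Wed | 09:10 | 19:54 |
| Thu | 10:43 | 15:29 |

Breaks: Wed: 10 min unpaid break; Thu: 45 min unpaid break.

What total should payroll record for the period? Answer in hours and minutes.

Tue: 10:21–20:05 = 9 h 44 min
Wed: 09:10–19:54 = 10 h 44 min; less 10 min break → 10 h 34 min
Thu: 10:43–15:29 = 4 h 46 min; less 45 min break → 4 h 1 min
Total: 9 h 44 min + 10 h 34 min + 4 h 1 min = 24 h 19 min.

24 h 19 min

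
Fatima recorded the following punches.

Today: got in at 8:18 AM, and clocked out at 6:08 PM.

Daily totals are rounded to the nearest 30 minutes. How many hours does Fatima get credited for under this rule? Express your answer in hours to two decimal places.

10.00 hours

Today: 8:18 AM–6:08 PM = 9 h 50 min → rounds to 10 h 0 min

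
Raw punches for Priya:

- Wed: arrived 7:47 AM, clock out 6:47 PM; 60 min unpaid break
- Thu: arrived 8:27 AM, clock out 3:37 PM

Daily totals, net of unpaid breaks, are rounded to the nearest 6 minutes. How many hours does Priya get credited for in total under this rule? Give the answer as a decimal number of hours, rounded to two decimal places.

Wed: 7:47 AM–6:47 PM = 11 h 0 min − 60 min = 10 h 0 min → rounds to 10 h 0 min
Thu: 8:27 AM–3:37 PM = 7 h 10 min → rounds to 7 h 12 min
Total credited: 17 h 12 min.

17.20 hours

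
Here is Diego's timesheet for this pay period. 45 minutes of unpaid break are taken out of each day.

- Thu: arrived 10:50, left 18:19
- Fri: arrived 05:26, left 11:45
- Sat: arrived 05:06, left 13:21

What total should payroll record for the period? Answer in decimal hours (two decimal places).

Thu: 10:50–18:19 = 7 h 29 min; less 45 min break → 6 h 44 min
Fri: 05:26–11:45 = 6 h 19 min; less 45 min break → 5 h 34 min
Sat: 05:06–13:21 = 8 h 15 min; less 45 min break → 7 h 30 min
Total: 6 h 44 min + 5 h 34 min + 7 h 30 min = 19 h 48 min.

19.80 hours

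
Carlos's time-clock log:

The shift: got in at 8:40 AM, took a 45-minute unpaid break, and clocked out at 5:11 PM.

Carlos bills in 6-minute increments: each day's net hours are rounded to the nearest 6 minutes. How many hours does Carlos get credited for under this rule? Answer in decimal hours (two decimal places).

7.80 hours

The shift: 8:40 AM–5:11 PM = 8 h 31 min − 45 min = 7 h 46 min → rounds to 7 h 48 min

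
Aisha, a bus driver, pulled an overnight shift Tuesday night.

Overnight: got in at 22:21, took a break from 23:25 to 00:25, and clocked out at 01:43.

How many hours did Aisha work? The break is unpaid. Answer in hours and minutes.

Overnight: 22:21 → midnight = 1 h 39 min; midnight → 01:43 = 1 h 43 min; span 3 h 22 min; less 60 min break → 2 h 22 min

2 h 22 min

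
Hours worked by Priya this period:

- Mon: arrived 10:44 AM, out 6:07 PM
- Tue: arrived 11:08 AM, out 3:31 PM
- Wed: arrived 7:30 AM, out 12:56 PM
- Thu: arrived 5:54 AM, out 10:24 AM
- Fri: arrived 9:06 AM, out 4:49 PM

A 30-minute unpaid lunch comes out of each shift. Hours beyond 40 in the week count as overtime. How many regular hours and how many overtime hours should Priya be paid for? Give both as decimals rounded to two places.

Regular 26.92 hours, overtime 0.00 hours

Mon: 10:44 AM–6:07 PM = 7 h 23 min; less 30 min break → 6 h 53 min
Tue: 11:08 AM–3:31 PM = 4 h 23 min; less 30 min break → 3 h 53 min
Wed: 7:30 AM–12:56 PM = 5 h 26 min; less 30 min break → 4 h 56 min
Thu: 5:54 AM–10:24 AM = 4 h 30 min; less 30 min break → 4 h 0 min
Fri: 9:06 AM–4:49 PM = 7 h 43 min; less 30 min break → 7 h 13 min
Total worked: 26 h 55 min = 26.92 h.
Threshold 40 h → overtime 0 h 0 min, regular 26 h 55 min.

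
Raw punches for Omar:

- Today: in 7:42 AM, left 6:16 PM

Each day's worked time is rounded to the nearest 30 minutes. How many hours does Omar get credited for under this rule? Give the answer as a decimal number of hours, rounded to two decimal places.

Today: 7:42 AM–6:16 PM = 10 h 34 min → rounds to 10 h 30 min

10.50 hours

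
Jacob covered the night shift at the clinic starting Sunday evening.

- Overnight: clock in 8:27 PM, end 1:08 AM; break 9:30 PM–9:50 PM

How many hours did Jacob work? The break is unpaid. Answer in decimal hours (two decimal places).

4.35 hours

Overnight: 8:27 PM → midnight = 3 h 33 min; midnight → 1:08 AM = 1 h 8 min; span 4 h 41 min; less 20 min break → 4 h 21 min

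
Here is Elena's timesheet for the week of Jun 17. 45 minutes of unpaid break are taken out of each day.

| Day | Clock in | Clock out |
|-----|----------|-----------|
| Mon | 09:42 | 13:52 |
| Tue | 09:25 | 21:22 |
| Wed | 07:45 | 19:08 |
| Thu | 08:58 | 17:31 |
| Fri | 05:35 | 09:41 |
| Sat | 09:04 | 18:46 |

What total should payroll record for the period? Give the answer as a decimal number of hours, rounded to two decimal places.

Mon: 09:42–13:52 = 4 h 10 min; less 45 min break → 3 h 25 min
Tue: 09:25–21:22 = 11 h 57 min; less 45 min break → 11 h 12 min
Wed: 07:45–19:08 = 11 h 23 min; less 45 min break → 10 h 38 min
Thu: 08:58–17:31 = 8 h 33 min; less 45 min break → 7 h 48 min
Fri: 05:35–09:41 = 4 h 6 min; less 45 min break → 3 h 21 min
Sat: 09:04–18:46 = 9 h 42 min; less 45 min break → 8 h 57 min
Total: 3 h 25 min + 11 h 12 min + 10 h 38 min + 7 h 48 min + 3 h 21 min + 8 h 57 min = 45 h 21 min.

45.35 hours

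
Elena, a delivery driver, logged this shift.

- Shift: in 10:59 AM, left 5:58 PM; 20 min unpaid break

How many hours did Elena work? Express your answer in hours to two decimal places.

Shift: 10:59 AM–5:58 PM = 6 h 59 min; less 20 min break → 6 h 39 min

6.65 hours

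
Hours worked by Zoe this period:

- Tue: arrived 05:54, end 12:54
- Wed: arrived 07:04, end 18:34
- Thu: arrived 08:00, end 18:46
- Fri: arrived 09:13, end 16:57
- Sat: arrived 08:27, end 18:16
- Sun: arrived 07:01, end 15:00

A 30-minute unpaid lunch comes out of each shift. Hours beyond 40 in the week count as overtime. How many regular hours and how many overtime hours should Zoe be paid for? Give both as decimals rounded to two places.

Regular 40.00 hours, overtime 11.80 hours

Tue: 05:54–12:54 = 7 h 0 min; less 30 min break → 6 h 30 min
Wed: 07:04–18:34 = 11 h 30 min; less 30 min break → 11 h 0 min
Thu: 08:00–18:46 = 10 h 46 min; less 30 min break → 10 h 16 min
Fri: 09:13–16:57 = 7 h 44 min; less 30 min break → 7 h 14 min
Sat: 08:27–18:16 = 9 h 49 min; less 30 min break → 9 h 19 min
Sun: 07:01–15:00 = 7 h 59 min; less 30 min break → 7 h 29 min
Total worked: 51 h 48 min = 51.80 h.
Threshold 40 h → overtime 11 h 48 min, regular 40 h 0 min.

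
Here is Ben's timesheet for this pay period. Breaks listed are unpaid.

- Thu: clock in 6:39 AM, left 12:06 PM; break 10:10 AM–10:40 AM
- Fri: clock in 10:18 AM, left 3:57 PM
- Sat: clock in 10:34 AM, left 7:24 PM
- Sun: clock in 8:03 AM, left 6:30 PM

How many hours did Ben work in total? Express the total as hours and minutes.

29 h 53 min

Thu: 6:39 AM–12:06 PM = 5 h 27 min; less 30 min break → 4 h 57 min
Fri: 10:18 AM–3:57 PM = 5 h 39 min
Sat: 10:34 AM–7:24 PM = 8 h 50 min
Sun: 8:03 AM–6:30 PM = 10 h 27 min
Total: 4 h 57 min + 5 h 39 min + 8 h 50 min + 10 h 27 min = 29 h 53 min.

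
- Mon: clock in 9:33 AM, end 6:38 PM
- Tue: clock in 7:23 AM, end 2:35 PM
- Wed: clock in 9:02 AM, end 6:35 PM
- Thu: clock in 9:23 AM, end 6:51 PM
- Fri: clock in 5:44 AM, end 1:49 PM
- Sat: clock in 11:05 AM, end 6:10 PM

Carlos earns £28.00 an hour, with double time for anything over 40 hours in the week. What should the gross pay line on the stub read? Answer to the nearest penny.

Mon: 9:33 AM–6:38 PM = 9 h 5 min
Tue: 7:23 AM–2:35 PM = 7 h 12 min
Wed: 9:02 AM–6:35 PM = 9 h 33 min
Thu: 9:23 AM–6:51 PM = 9 h 28 min
Fri: 5:44 AM–1:49 PM = 8 h 5 min
Sat: 11:05 AM–6:10 PM = 7 h 5 min
Total worked: 50 h 28 min = 3028 min.
Regular 40 h 0 min = 2400 min at £28.00/h; overtime 10 h 28 min = 628 min at £56.00/h.
Pay = (2400 × £28.00 + 628 × £56.00) ÷ 60 = £1706.13.

£1706.13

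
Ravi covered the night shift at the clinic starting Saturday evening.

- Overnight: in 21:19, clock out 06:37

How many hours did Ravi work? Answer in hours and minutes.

9 h 18 min

Overnight: 21:19 → midnight = 2 h 41 min; midnight → 06:37 = 6 h 37 min; span 9 h 18 min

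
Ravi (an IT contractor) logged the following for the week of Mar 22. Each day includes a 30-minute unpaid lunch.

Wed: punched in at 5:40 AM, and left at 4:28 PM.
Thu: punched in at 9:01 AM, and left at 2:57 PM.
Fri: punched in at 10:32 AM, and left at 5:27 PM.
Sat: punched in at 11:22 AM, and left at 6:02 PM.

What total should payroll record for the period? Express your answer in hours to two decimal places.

28.32 hours

Wed: 5:40 AM–4:28 PM = 10 h 48 min; less 30 min break → 10 h 18 min
Thu: 9:01 AM–2:57 PM = 5 h 56 min; less 30 min break → 5 h 26 min
Fri: 10:32 AM–5:27 PM = 6 h 55 min; less 30 min break → 6 h 25 min
Sat: 11:22 AM–6:02 PM = 6 h 40 min; less 30 min break → 6 h 10 min
Total: 10 h 18 min + 5 h 26 min + 6 h 25 min + 6 h 10 min = 28 h 19 min.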